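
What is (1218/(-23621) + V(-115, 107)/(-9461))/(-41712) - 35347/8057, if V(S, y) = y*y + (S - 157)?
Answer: -329492830950485329/75105146841829104 ≈ -4.3871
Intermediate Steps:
V(S, y) = -157 + S + y² (V(S, y) = y² + (-157 + S) = -157 + S + y²)
(1218/(-23621) + V(-115, 107)/(-9461))/(-41712) - 35347/8057 = (1218/(-23621) + (-157 - 115 + 107²)/(-9461))/(-41712) - 35347/8057 = (1218*(-1/23621) + (-157 - 115 + 11449)*(-1/9461))*(-1/41712) - 35347*1/8057 = (-1218/23621 + 11177*(-1/9461))*(-1/41712) - 35347/8057 = (-1218/23621 - 11177/9461)*(-1/41712) - 35347/8057 = -275535415/223478281*(-1/41712) - 35347/8057 = 275535415/9321726057072 - 35347/8057 = -329492830950485329/75105146841829104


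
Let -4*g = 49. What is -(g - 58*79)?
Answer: 18377/4 ≈ 4594.3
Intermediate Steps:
g = -49/4 (g = -¼*49 = -49/4 ≈ -12.250)
-(g - 58*79) = -(-49/4 - 58*79) = -(-49/4 - 4582) = -1*(-18377/4) = 18377/4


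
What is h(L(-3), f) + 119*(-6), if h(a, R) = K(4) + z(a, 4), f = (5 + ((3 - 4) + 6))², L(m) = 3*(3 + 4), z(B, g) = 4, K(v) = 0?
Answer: -710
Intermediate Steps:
L(m) = 21 (L(m) = 3*7 = 21)
f = 100 (f = (5 + (-1 + 6))² = (5 + 5)² = 10² = 100)
h(a, R) = 4 (h(a, R) = 0 + 4 = 4)
h(L(-3), f) + 119*(-6) = 4 + 119*(-6) = 4 - 714 = -710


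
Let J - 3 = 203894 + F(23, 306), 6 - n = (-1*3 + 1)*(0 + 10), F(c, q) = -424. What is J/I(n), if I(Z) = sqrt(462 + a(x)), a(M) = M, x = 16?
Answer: 203473*sqrt(478)/478 ≈ 9306.6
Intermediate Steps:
n = 26 (n = 6 - (-1*3 + 1)*(0 + 10) = 6 - (-3 + 1)*10 = 6 - (-2)*10 = 6 - 1*(-20) = 6 + 20 = 26)
I(Z) = sqrt(478) (I(Z) = sqrt(462 + 16) = sqrt(478))
J = 203473 (J = 3 + (203894 - 424) = 3 + 203470 = 203473)
J/I(n) = 203473/(sqrt(478)) = 203473*(sqrt(478)/478) = 203473*sqrt(478)/478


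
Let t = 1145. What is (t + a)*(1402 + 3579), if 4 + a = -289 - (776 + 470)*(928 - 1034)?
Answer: 662114368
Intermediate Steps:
a = 131783 (a = -4 + (-289 - (776 + 470)*(928 - 1034)) = -4 + (-289 - 1246*(-106)) = -4 + (-289 - 1*(-132076)) = -4 + (-289 + 132076) = -4 + 131787 = 131783)
(t + a)*(1402 + 3579) = (1145 + 131783)*(1402 + 3579) = 132928*4981 = 662114368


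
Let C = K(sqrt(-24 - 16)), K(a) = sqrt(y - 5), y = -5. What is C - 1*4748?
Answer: -4748 + I*sqrt(10) ≈ -4748.0 + 3.1623*I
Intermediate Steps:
K(a) = I*sqrt(10) (K(a) = sqrt(-5 - 5) = sqrt(-10) = I*sqrt(10))
C = I*sqrt(10) ≈ 3.1623*I
C - 1*4748 = I*sqrt(10) - 1*4748 = I*sqrt(10) - 4748 = -4748 + I*sqrt(10)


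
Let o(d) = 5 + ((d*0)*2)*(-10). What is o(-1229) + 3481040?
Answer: 3481045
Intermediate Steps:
o(d) = 5 (o(d) = 5 + (0*2)*(-10) = 5 + 0*(-10) = 5 + 0 = 5)
o(-1229) + 3481040 = 5 + 3481040 = 3481045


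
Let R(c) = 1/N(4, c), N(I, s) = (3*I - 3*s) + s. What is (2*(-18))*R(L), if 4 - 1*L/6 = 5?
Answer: -3/2 ≈ -1.5000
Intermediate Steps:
L = -6 (L = 24 - 6*5 = 24 - 30 = -6)
N(I, s) = -2*s + 3*I (N(I, s) = (-3*s + 3*I) + s = -2*s + 3*I)
R(c) = 1/(12 - 2*c) (R(c) = 1/(-2*c + 3*4) = 1/(-2*c + 12) = 1/(12 - 2*c))
(2*(-18))*R(L) = (2*(-18))*(-1/(-12 + 2*(-6))) = -(-36)/(-12 - 12) = -(-36)/(-24) = -(-36)*(-1)/24 = -36*1/24 = -3/2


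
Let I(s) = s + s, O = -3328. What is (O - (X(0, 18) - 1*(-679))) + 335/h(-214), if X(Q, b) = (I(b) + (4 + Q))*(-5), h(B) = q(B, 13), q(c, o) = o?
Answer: -49156/13 ≈ -3781.2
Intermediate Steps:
h(B) = 13
I(s) = 2*s
X(Q, b) = -20 - 10*b - 5*Q (X(Q, b) = (2*b + (4 + Q))*(-5) = (4 + Q + 2*b)*(-5) = -20 - 10*b - 5*Q)
(O - (X(0, 18) - 1*(-679))) + 335/h(-214) = (-3328 - ((-20 - 10*18 - 5*0) - 1*(-679))) + 335/13 = (-3328 - ((-20 - 180 + 0) + 679)) + 335*(1/13) = (-3328 - (-200 + 679)) + 335/13 = (-3328 - 1*479) + 335/13 = (-3328 - 479) + 335/13 = -3807 + 335/13 = -49156/13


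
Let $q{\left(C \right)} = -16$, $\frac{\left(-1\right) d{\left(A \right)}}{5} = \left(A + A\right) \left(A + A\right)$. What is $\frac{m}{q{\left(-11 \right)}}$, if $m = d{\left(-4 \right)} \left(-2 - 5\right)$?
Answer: $-140$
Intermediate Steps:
$d{\left(A \right)} = - 20 A^{2}$ ($d{\left(A \right)} = - 5 \left(A + A\right) \left(A + A\right) = - 5 \cdot 2 A 2 A = - 5 \cdot 4 A^{2} = - 20 A^{2}$)
$m = 2240$ ($m = - 20 \left(-4\right)^{2} \left(-2 - 5\right) = \left(-20\right) 16 \left(-7\right) = \left(-320\right) \left(-7\right) = 2240$)
$\frac{m}{q{\left(-11 \right)}} = \frac{2240}{-16} = 2240 \left(- \frac{1}{16}\right) = -140$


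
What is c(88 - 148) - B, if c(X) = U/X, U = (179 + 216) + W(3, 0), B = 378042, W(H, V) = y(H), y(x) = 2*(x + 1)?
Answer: -22682923/60 ≈ -3.7805e+5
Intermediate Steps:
y(x) = 2 + 2*x (y(x) = 2*(1 + x) = 2 + 2*x)
W(H, V) = 2 + 2*H
U = 403 (U = (179 + 216) + (2 + 2*3) = 395 + (2 + 6) = 395 + 8 = 403)
c(X) = 403/X
c(88 - 148) - B = 403/(88 - 148) - 1*378042 = 403/(-60) - 378042 = 403*(-1/60) - 378042 = -403/60 - 378042 = -22682923/60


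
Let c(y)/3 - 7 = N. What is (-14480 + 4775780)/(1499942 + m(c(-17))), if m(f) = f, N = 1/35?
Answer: 41661375/13124677 ≈ 3.1743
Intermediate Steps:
N = 1/35 ≈ 0.028571
c(y) = 738/35 (c(y) = 21 + 3*(1/35) = 21 + 3/35 = 738/35)
(-14480 + 4775780)/(1499942 + m(c(-17))) = (-14480 + 4775780)/(1499942 + 738/35) = 4761300/(52498708/35) = 4761300*(35/52498708) = 41661375/13124677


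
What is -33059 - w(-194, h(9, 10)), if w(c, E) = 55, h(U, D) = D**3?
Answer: -33114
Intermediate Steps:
-33059 - w(-194, h(9, 10)) = -33059 - 1*55 = -33059 - 55 = -33114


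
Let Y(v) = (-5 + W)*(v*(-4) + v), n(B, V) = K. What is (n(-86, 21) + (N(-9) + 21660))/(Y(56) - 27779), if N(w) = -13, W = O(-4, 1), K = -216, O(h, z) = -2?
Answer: -21431/26603 ≈ -0.80559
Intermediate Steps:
W = -2
n(B, V) = -216
Y(v) = 21*v (Y(v) = (-5 - 2)*(v*(-4) + v) = -7*(-4*v + v) = -(-21)*v = 21*v)
(n(-86, 21) + (N(-9) + 21660))/(Y(56) - 27779) = (-216 + (-13 + 21660))/(21*56 - 27779) = (-216 + 21647)/(1176 - 27779) = 21431/(-26603) = 21431*(-1/26603) = -21431/26603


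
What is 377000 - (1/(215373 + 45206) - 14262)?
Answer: 101954660697/260579 ≈ 3.9126e+5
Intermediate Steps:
377000 - (1/(215373 + 45206) - 14262) = 377000 - (1/260579 - 14262) = 377000 - 1*(-3716377697/260579) = 377000 + 3716377697/260579 = 101954660697/260579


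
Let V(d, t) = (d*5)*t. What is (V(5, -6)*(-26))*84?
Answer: 327600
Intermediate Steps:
V(d, t) = 5*d*t (V(d, t) = (5*d)*t = 5*d*t)
(V(5, -6)*(-26))*84 = ((5*5*(-6))*(-26))*84 = -150*(-26)*84 = 3900*84 = 327600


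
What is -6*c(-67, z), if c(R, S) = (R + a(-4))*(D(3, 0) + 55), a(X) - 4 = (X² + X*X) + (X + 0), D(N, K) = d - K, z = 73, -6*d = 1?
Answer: 11515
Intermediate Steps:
d = -⅙ (d = -⅙*1 = -⅙ ≈ -0.16667)
D(N, K) = -⅙ - K
a(X) = 4 + X + 2*X² (a(X) = 4 + ((X² + X*X) + (X + 0)) = 4 + ((X² + X²) + X) = 4 + (2*X² + X) = 4 + (X + 2*X²) = 4 + X + 2*X²)
c(R, S) = 5264/3 + 329*R/6 (c(R, S) = (R + (4 - 4 + 2*(-4)²))*((-⅙ - 1*0) + 55) = (R + (4 - 4 + 2*16))*((-⅙ + 0) + 55) = (R + (4 - 4 + 32))*(-⅙ + 55) = (R + 32)*(329/6) = (32 + R)*(329/6) = 5264/3 + 329*R/6)
-6*c(-67, z) = -6*(5264/3 + (329/6)*(-67)) = -6*(5264/3 - 22043/6) = -6*(-11515/6) = 11515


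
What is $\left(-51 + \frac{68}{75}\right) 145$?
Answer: $- \frac{108953}{15} \approx -7263.5$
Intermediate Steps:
$\left(-51 + \frac{68}{75}\right) 145 = \left(- \frac{3757}{75}\right) 145 = - \frac{108953}{15}$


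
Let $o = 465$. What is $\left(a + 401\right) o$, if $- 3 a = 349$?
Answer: $132370$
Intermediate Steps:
$a = - \frac{349}{3}$ ($a = \left(- \frac{1}{3}\right) 349 = - \frac{349}{3} \approx -116.33$)
$\left(a + 401\right) o = \left(- \frac{349}{3} + 401\right) 465 = \frac{854}{3} \cdot 465 = 132370$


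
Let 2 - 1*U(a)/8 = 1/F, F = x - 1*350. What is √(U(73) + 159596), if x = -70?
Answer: √1759722510/105 ≈ 399.51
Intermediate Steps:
F = -420 (F = -70 - 1*350 = -70 - 350 = -420)
U(a) = 1682/105 (U(a) = 16 - 8/(-420) = 16 - 8*(-1/420) = 16 + 2/105 = 1682/105)
√(U(73) + 159596) = √(1682/105 + 159596) = √(16759262/105) = √1759722510/105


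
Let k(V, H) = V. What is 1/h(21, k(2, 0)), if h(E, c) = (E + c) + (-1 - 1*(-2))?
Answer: 1/24 ≈ 0.041667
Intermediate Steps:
h(E, c) = 1 + E + c (h(E, c) = (E + c) + (-1 + 2) = (E + c) + 1 = 1 + E + c)
1/h(21, k(2, 0)) = 1/(1 + 21 + 2) = 1/24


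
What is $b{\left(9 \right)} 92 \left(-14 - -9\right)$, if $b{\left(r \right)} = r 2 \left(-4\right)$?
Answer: $33120$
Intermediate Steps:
$b{\left(r \right)} = - 8 r$ ($b{\left(r \right)} = 2 r \left(-4\right) = - 8 r$)
$b{\left(9 \right)} 92 \left(-14 - -9\right) = \left(-8\right) 9 \cdot 92 \left(-14 - -9\right) = \left(-72\right) 92 \left(-14 + 9\right) = \left(-6624\right) \left(-5\right) = 33120$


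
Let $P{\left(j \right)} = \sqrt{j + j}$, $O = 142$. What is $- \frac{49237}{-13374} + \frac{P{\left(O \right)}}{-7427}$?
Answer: $\frac{49237}{13374} - \frac{2 \sqrt{71}}{7427} \approx 3.6793$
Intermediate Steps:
$P{\left(j \right)} = \sqrt{2} \sqrt{j}$ ($P{\left(j \right)} = \sqrt{2 j} = \sqrt{2} \sqrt{j}$)
$- \frac{49237}{-13374} + \frac{P{\left(O \right)}}{-7427} = - \frac{49237}{-13374} + \frac{\sqrt{2} \sqrt{142}}{-7427} = \left(-49237\right) \left(- \frac{1}{13374}\right) + 2 \sqrt{71} \left(- \frac{1}{7427}\right) = \frac{49237}{13374} - \frac{2 \sqrt{71}}{7427}$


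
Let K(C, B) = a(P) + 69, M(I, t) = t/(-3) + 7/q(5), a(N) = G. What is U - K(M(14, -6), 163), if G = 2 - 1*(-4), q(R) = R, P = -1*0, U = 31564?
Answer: 31489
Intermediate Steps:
P = 0
G = 6 (G = 2 + 4 = 6)
a(N) = 6
M(I, t) = 7/5 - t/3 (M(I, t) = t/(-3) + 7/5 = t*(-⅓) + 7*(⅕) = -t/3 + 7/5 = 7/5 - t/3)
K(C, B) = 75 (K(C, B) = 6 + 69 = 75)
U - K(M(14, -6), 163) = 31564 - 1*75 = 31564 - 75 = 31489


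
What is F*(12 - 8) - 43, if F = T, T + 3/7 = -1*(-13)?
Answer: 51/7 ≈ 7.2857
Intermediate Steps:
T = 88/7 (T = -3/7 - 1*(-13) = -3/7 + 13 = 88/7 ≈ 12.571)
F = 88/7 ≈ 12.571
F*(12 - 8) - 43 = 88*(12 - 8)/7 - 43 = (88/7)*4 - 43 = 352/7 - 43 = 51/7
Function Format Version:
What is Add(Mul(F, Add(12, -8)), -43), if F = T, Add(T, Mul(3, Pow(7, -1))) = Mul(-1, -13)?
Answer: Rational(51, 7) ≈ 7.2857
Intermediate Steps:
T = Rational(88, 7) (T = Add(Rational(-3, 7), Mul(-1, -13)) = Add(Rational(-3, 7), 13) = Rational(88, 7) ≈ 12.571)
F = Rational(88, 7) ≈ 12.571
Add(Mul(F, Add(12, -8)), -43) = Add(Mul(Rational(88, 7), Add(12, -8)), -43) = Add(Mul(Rational(88, 7), 4), -43) = Add(Rational(352, 7), -43) = Rational(51, 7)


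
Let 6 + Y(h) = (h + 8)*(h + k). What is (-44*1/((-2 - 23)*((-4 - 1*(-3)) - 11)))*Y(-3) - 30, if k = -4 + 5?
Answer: -2074/75 ≈ -27.653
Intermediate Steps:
k = 1
Y(h) = -6 + (1 + h)*(8 + h) (Y(h) = -6 + (h + 8)*(h + 1) = -6 + (8 + h)*(1 + h) = -6 + (1 + h)*(8 + h))
(-44*1/((-2 - 23)*((-4 - 1*(-3)) - 11)))*Y(-3) - 30 = (-44*1/((-2 - 23)*((-4 - 1*(-3)) - 11)))*(2 + (-3)**2 + 9*(-3)) - 30 = (-44*(-1/(25*((-4 + 3) - 11))))*(2 + 9 - 27) - 30 = -44*(-1/(25*(-1 - 11)))*(-16) - 30 = -44/((-12*(-25)))*(-16) - 30 = -44/300*(-16) - 30 = -44*1/300*(-16) - 30 = -11/75*(-16) - 30 = 176/75 - 30 = -2074/75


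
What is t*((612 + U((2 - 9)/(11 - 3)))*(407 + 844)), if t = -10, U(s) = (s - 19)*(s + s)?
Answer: -129459735/16 ≈ -8.0912e+6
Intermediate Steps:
U(s) = 2*s*(-19 + s) (U(s) = (-19 + s)*(2*s) = 2*s*(-19 + s))
t*((612 + U((2 - 9)/(11 - 3)))*(407 + 844)) = -10*(612 + 2*((2 - 9)/(11 - 3))*(-19 + (2 - 9)/(11 - 3)))*(407 + 844) = -10*(612 + 2*(-7/8)*(-19 - 7/8))*1251 = -10*(612 + 2*(-7/8)*(-159/8))*1251 = -10*(612 + 1113/32)*1251 = -103485*1251/16 = -10*25891947/32 = -129459735/16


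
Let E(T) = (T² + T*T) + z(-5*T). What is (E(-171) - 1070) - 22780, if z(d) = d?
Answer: 35487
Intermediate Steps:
E(T) = -5*T + 2*T² (E(T) = (T² + T*T) - 5*T = (T² + T²) - 5*T = 2*T² - 5*T = -5*T + 2*T²)
(E(-171) - 1070) - 22780 = (-171*(-5 + 2*(-171)) - 1070) - 22780 = (-171*(-5 - 342) - 1070) - 22780 = (-171*(-347) - 1070) - 22780 = (59337 - 1070) - 22780 = 58267 - 22780 = 35487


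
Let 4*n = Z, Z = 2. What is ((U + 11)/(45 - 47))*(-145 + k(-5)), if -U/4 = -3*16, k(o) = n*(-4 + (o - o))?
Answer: 29841/2 ≈ 14921.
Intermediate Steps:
n = ½ (n = (¼)*2 = ½ ≈ 0.50000)
k(o) = -2 (k(o) = (-4 + (o - o))/2 = (-4 + 0)/2 = (½)*(-4) = -2)
U = 192 (U = -(-12)*16 = -4*(-48) = 192)
((U + 11)/(45 - 47))*(-145 + k(-5)) = ((192 + 11)/(45 - 47))*(-145 - 2) = (203/(-2))*(-147) = (203*(-½))*(-147) = -203/2*(-147) = 29841/2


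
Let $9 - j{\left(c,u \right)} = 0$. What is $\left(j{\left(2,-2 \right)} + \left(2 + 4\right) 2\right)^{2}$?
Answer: $441$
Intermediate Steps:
$j{\left(c,u \right)} = 9$ ($j{\left(c,u \right)} = 9 - 0 = 9 + 0 = 9$)
$\left(j{\left(2,-2 \right)} + \left(2 + 4\right) 2\right)^{2} = \left(9 + \left(2 + 4\right) 2\right)^{2} = \left(9 + 6 \cdot 2\right)^{2} = \left(9 + 12\right)^{2} = 21^{2} = 441$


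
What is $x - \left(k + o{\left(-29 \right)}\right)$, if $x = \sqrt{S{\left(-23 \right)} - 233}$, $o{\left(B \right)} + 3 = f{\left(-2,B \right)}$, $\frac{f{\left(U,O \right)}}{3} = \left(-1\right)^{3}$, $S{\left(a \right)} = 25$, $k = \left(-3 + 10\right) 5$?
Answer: $-29 + 4 i \sqrt{13} \approx -29.0 + 14.422 i$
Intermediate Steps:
$k = 35$ ($k = 7 \cdot 5 = 35$)
$f{\left(U,O \right)} = -3$ ($f{\left(U,O \right)} = 3 \left(-1\right)^{3} = 3 \left(-1\right) = -3$)
$o{\left(B \right)} = -6$ ($o{\left(B \right)} = -3 - 3 = -6$)
$x = 4 i \sqrt{13}$ ($x = \sqrt{25 - 233} = \sqrt{-208} = 4 i \sqrt{13} \approx 14.422 i$)
$x - \left(k + o{\left(-29 \right)}\right) = 4 i \sqrt{13} - \left(35 - 6\right) = 4 i \sqrt{13} - 29 = -29 + 4 i \sqrt{13}$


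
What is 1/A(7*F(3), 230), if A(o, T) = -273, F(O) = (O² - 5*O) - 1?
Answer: -1/273 ≈ -0.0036630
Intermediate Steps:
F(O) = -1 + O² - 5*O
1/A(7*F(3), 230) = 1/(-273) = -1/273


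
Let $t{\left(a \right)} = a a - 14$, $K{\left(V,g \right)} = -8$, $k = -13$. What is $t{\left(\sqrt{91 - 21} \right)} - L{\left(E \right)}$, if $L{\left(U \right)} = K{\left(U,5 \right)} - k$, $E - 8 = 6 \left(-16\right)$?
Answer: $51$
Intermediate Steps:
$E = -88$ ($E = 8 + 6 \left(-16\right) = 8 - 96 = -88$)
$t{\left(a \right)} = -14 + a^{2}$ ($t{\left(a \right)} = a^{2} - 14 = -14 + a^{2}$)
$L{\left(U \right)} = 5$ ($L{\left(U \right)} = -8 - -13 = -8 + 13 = 5$)
$t{\left(\sqrt{91 - 21} \right)} - L{\left(E \right)} = \left(-14 + \left(\sqrt{91 - 21}\right)^{2}\right) - 5 = \left(-14 + \left(\sqrt{70}\right)^{2}\right) - 5 = \left(-14 + 70\right) - 5 = 56 - 5 = 51$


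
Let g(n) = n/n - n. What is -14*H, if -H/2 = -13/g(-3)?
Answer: -91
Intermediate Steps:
g(n) = 1 - n
H = 13/2 (H = -(-26)/(1 - 1*(-3)) = -(-26)/(1 + 3) = -(-26)/4 = -2*(-13/4) = 13/2 ≈ 6.5000)
-14*H = -14*13/2 = -91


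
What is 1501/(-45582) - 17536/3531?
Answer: -835541/167134 ≈ -4.9992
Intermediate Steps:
1501/(-45582) - 17536/3531 = 1501*(-1/45582) - 17536*1/3531 = -1501/45582 - 17536/3531 = -835541/167134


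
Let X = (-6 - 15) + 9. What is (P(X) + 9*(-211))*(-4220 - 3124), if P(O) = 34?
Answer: 13696560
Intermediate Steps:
X = -12 (X = -21 + 9 = -12)
(P(X) + 9*(-211))*(-4220 - 3124) = (34 + 9*(-211))*(-4220 - 3124) = (34 - 1899)*(-7344) = -1865*(-7344) = 13696560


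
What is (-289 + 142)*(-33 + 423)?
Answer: -57330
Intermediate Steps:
(-289 + 142)*(-33 + 423) = -147*390 = -57330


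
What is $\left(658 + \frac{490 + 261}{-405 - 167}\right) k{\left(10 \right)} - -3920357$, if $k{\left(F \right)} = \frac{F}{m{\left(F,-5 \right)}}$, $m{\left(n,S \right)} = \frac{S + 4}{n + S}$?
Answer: $\frac{1111831477}{286} \approx 3.8875 \cdot 10^{6}$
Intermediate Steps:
$m{\left(n,S \right)} = \frac{4 + S}{S + n}$
$k{\left(F \right)} = F \left(5 - F\right)$ ($k{\left(F \right)} = \frac{F}{\frac{1}{-5 + F} \left(4 - 5\right)} = \frac{F}{\frac{1}{-5 + F} \left(-1\right)} = \frac{F}{\left(-1\right) \frac{1}{-5 + F}} = F \left(5 - F\right)$)
$\left(658 + \frac{490 + 261}{-405 - 167}\right) k{\left(10 \right)} - -3920357 = \left(658 + \frac{490 + 261}{-405 - 167}\right) 10 \left(5 - 10\right) - -3920357 = \left(658 + \frac{751}{-572}\right) 10 \left(5 - 10\right) + 3920357 = \left(658 + 751 \left(- \frac{1}{572}\right)\right) 10 \left(-5\right) + 3920357 = \left(658 - \frac{751}{572}\right) \left(-50\right) + 3920357 = \frac{375625}{572} \left(-50\right) + 3920357 = - \frac{9390625}{286} + 3920357 = \frac{1111831477}{286}$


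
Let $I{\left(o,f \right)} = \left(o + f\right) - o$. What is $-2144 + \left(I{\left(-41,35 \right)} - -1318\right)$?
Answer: $-791$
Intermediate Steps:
$I{\left(o,f \right)} = f$ ($I{\left(o,f \right)} = \left(f + o\right) - o = f$)
$-2144 + \left(I{\left(-41,35 \right)} - -1318\right) = -2144 + \left(35 - -1318\right) = -2144 + \left(35 + 1318\right) = -2144 + 1353 = -791$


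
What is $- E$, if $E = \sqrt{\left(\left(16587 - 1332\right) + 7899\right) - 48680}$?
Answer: $- i \sqrt{25526} \approx - 159.77 i$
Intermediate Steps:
$E = i \sqrt{25526}$ ($E = \sqrt{\left(15255 + 7899\right) - 48680} = \sqrt{23154 - 48680} = \sqrt{-25526} = i \sqrt{25526} \approx 159.77 i$)
$- E = - i \sqrt{25526}$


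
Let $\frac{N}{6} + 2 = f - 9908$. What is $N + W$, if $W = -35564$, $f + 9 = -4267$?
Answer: $-120680$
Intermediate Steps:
$f = -4276$ ($f = -9 - 4267 = -4276$)
$N = -85116$ ($N = -12 + 6 \left(-4276 - 9908\right) = -12 + 6 \left(-14184\right) = -12 - 85104 = -85116$)
$N + W = -85116 - 35564 = -120680$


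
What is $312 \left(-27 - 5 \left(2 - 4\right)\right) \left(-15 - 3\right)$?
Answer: $95472$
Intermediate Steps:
$312 \left(-27 - 5 \left(2 - 4\right)\right) \left(-15 - 3\right) = 312 \left(-27 - -10\right) \left(-18\right) = 312 \left(-27 + 10\right) \left(-18\right) = 312 \left(\left(-17\right) \left(-18\right)\right) = 312 \cdot 306 = 95472$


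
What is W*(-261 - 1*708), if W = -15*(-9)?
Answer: -130815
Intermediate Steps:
W = 135
W*(-261 - 1*708) = 135*(-261 - 1*708) = 135*(-261 - 708) = 135*(-969) = -130815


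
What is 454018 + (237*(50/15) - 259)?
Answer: 454549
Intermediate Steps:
454018 + (237*(50/15) - 259) = 454018 + (237*(50*(1/15)) - 259) = 454018 + (237*(10/3) - 259) = 454018 + (790 - 259) = 454018 + 531 = 454549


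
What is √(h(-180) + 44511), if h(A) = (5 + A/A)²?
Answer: √44547 ≈ 211.06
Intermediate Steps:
h(A) = 36 (h(A) = (5 + 1)² = 6² = 36)
√(h(-180) + 44511) = √(36 + 44511) = √44547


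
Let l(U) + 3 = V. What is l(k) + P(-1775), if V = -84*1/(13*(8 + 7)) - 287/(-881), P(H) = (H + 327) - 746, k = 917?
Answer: -125817218/57265 ≈ -2197.1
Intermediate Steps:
P(H) = -419 + H (P(H) = (327 + H) - 746 = -419 + H)
V = -6013/57265 (V = -84/(13*15) - 287*(-1/881) = -84/195 + 287/881 = -84*1/195 + 287/881 = -28/65 + 287/881 = -6013/57265 ≈ -0.10500)
l(U) = -177808/57265 (l(U) = -3 - 6013/57265 = -177808/57265)
l(k) + P(-1775) = -177808/57265 + (-419 - 1775) = -177808/57265 - 2194 = -125817218/57265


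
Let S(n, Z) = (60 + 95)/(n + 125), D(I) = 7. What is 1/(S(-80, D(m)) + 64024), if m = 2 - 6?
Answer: 9/576247 ≈ 1.5618e-5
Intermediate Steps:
m = -4
S(n, Z) = 155/(125 + n)
1/(S(-80, D(m)) + 64024) = 1/(155/(125 - 80) + 64024) = 1/(155/45 + 64024) = 1/(155*(1/45) + 64024) = 1/(31/9 + 64024) = 1/(576247/9) = 9/576247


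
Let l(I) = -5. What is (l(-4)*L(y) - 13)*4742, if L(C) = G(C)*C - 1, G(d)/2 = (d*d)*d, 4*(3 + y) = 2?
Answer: -7561119/4 ≈ -1.8903e+6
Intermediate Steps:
y = -5/2 (y = -3 + (1/4)*2 = -3 + 1/2 = -5/2 ≈ -2.5000)
G(d) = 2*d**3 (G(d) = 2*((d*d)*d) = 2*(d**2*d) = 2*d**3)
L(C) = -1 + 2*C**4 (L(C) = (2*C**3)*C - 1 = 2*C**4 - 1 = -1 + 2*C**4)
(l(-4)*L(y) - 13)*4742 = (-5*(-1 + 2*(-5/2)**4) - 13)*4742 = (-5*(-1 + 2*(625/16)) - 13)*4742 = (-5*(-1 + 625/8) - 13)*4742 = (-5*617/8 - 13)*4742 = (-3085/8 - 13)*4742 = -3189/8*4742 = -7561119/4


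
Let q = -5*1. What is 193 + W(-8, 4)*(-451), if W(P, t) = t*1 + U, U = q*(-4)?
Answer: -10631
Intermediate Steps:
q = -5
U = 20 (U = -5*(-4) = 20)
W(P, t) = 20 + t (W(P, t) = t*1 + 20 = t + 20 = 20 + t)
193 + W(-8, 4)*(-451) = 193 + (20 + 4)*(-451) = 193 + 24*(-451) = 193 - 10824 = -10631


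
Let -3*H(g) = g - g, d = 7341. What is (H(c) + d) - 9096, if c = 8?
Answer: -1755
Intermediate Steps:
H(g) = 0 (H(g) = -(g - g)/3 = -⅓*0 = 0)
(H(c) + d) - 9096 = (0 + 7341) - 9096 = 7341 - 9096 = -1755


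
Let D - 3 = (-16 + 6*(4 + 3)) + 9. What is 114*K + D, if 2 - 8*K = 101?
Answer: -5491/4 ≈ -1372.8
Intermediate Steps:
K = -99/8 (K = ¼ - ⅛*101 = ¼ - 101/8 = -99/8 ≈ -12.375)
D = 38 (D = 3 + ((-16 + 6*(4 + 3)) + 9) = 3 + ((-16 + 6*7) + 9) = 3 + ((-16 + 42) + 9) = 3 + (26 + 9) = 3 + 35 = 38)
114*K + D = 114*(-99/8) + 38 = -5643/4 + 38 = -5491/4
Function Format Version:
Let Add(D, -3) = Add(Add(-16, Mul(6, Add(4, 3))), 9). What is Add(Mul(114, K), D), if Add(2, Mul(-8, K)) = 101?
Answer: Rational(-5491, 4) ≈ -1372.8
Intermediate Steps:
K = Rational(-99, 8) (K = Add(Rational(1, 4), Mul(Rational(-1, 8), 101)) = Add(Rational(1, 4), Rational(-101, 8)) = Rational(-99, 8) ≈ -12.375)
D = 38 (D = Add(3, Add(Add(-16, Mul(6, Add(4, 3))), 9)) = Add(3, Add(Add(-16, Mul(6, 7)), 9)) = Add(3, Add(Add(-16, 42), 9)) = Add(3, Add(26, 9)) = Add(3, 35) = 38)
Add(Mul(114, K), D) = Add(Mul(114, Rational(-99, 8)), 38) = Add(Rational(-5643, 4), 38) = Rational(-5491, 4)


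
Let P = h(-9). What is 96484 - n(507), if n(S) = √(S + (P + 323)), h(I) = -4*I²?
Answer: 96484 - √506 ≈ 96462.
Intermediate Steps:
P = -324 (P = -4*(-9)² = -4*81 = -324)
n(S) = √(-1 + S) (n(S) = √(S + (-324 + 323)) = √(S - 1) = √(-1 + S))
96484 - n(507) = 96484 - √(-1 + 507) = 96484 - √506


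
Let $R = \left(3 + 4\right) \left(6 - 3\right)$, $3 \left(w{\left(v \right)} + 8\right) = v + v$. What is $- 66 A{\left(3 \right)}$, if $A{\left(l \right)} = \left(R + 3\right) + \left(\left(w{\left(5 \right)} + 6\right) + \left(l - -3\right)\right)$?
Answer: $-2068$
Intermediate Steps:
$w{\left(v \right)} = -8 + \frac{2 v}{3}$ ($w{\left(v \right)} = -8 + \frac{v + v}{3} = -8 + \frac{2 v}{3}$)
$R = 21$ ($R = 7 \cdot 3 = 21$)
$A{\left(l \right)} = \frac{85}{3} + l$ ($A{\left(l \right)} = \left(21 + 3\right) + \left(\left(\left(-8 + \frac{2}{3} \cdot 5\right) + 6\right) + \left(l - -3\right)\right) = 24 + \left(\left(\left(-8 + \frac{10}{3}\right) + 6\right) + \left(l + 3\right)\right) = 24 + \left(\left(- \frac{14}{3} + 6\right) + \left(3 + l\right)\right) = 24 + \left(\frac{4}{3} + \left(3 + l\right)\right) = 24 + \left(\frac{13}{3} + l\right) = \frac{85}{3} + l$)
$- 66 A{\left(3 \right)} = - 66 \left(\frac{85}{3} + 3\right) = \left(-66\right) \frac{94}{3} = -2068$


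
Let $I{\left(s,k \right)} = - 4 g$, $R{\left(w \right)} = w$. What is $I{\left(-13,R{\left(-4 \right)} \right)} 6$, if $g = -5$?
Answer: $120$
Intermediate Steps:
$I{\left(s,k \right)} = 20$ ($I{\left(s,k \right)} = \left(-4\right) \left(-5\right) = 20$)
$I{\left(-13,R{\left(-4 \right)} \right)} 6 = 20 \cdot 6 = 120$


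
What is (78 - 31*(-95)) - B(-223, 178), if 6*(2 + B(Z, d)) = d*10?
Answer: 8185/3 ≈ 2728.3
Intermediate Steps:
B(Z, d) = -2 + 5*d/3 (B(Z, d) = -2 + (d*10)/6 = -2 + (10*d)/6 = -2 + 5*d/3)
(78 - 31*(-95)) - B(-223, 178) = (78 - 31*(-95)) - (-2 + (5/3)*178) = (78 + 2945) - (-2 + 890/3) = 3023 - 1*884/3 = 3023 - 884/3 = 8185/3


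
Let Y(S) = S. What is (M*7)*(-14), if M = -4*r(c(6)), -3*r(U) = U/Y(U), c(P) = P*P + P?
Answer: -392/3 ≈ -130.67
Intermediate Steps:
c(P) = P + P² (c(P) = P² + P = P + P²)
r(U) = -⅓ (r(U) = -U/(3*U) = -⅓*1 = -⅓)
M = 4/3 (M = -4*(-⅓) = 4/3 ≈ 1.3333)
(M*7)*(-14) = ((4/3)*7)*(-14) = (28/3)*(-14) = -392/3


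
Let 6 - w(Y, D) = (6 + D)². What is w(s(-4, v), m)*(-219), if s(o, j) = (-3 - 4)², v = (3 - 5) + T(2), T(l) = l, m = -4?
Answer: -438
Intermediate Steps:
v = 0 (v = (3 - 5) + 2 = -2 + 2 = 0)
s(o, j) = 49 (s(o, j) = (-7)² = 49)
w(Y, D) = 6 - (6 + D)²
w(s(-4, v), m)*(-219) = (6 - (6 - 4)²)*(-219) = (6 - 1*2²)*(-219) = (6 - 1*4)*(-219) = (6 - 4)*(-219) = 2*(-219) = -438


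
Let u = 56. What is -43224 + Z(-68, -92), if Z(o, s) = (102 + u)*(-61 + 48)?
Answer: -45278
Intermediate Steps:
Z(o, s) = -2054 (Z(o, s) = (102 + 56)*(-61 + 48) = 158*(-13) = -2054)
-43224 + Z(-68, -92) = -43224 - 2054 = -45278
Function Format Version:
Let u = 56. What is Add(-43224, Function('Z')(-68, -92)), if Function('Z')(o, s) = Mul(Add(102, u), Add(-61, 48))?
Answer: -45278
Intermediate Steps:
Function('Z')(o, s) = -2054 (Function('Z')(o, s) = Mul(Add(102, 56), Add(-61, 48)) = Mul(158, -13) = -2054)
Add(-43224, Function('Z')(-68, -92)) = Add(-43224, -2054) = -45278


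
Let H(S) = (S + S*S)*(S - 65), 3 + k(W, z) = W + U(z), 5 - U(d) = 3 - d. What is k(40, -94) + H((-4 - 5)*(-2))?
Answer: -16129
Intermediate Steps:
U(d) = 2 + d (U(d) = 5 - (3 - d) = 5 + (-3 + d) = 2 + d)
k(W, z) = -1 + W + z (k(W, z) = -3 + (W + (2 + z)) = -3 + (2 + W + z) = -1 + W + z)
H(S) = (-65 + S)*(S + S²) (H(S) = (S + S²)*(-65 + S) = (-65 + S)*(S + S²))
k(40, -94) + H((-4 - 5)*(-2)) = (-1 + 40 - 94) + ((-4 - 5)*(-2))*(-65 + ((-4 - 5)*(-2))² - 64*(-4 - 5)*(-2)) = -55 + (-9*(-2))*(-65 + (-9*(-2))² - (-576)*(-2)) = -55 + 18*(-65 + 18² - 64*18) = -55 + 18*(-65 + 324 - 1152) = -55 + 18*(-893) = -55 - 16074 = -16129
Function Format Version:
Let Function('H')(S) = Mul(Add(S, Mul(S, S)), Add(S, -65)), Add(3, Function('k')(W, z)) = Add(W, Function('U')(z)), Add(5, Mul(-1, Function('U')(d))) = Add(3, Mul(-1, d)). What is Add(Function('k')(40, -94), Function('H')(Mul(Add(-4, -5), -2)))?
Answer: -16129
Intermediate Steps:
Function('U')(d) = Add(2, d) (Function('U')(d) = Add(5, Mul(-1, Add(3, Mul(-1, d)))) = Add(5, Add(-3, d)) = Add(2, d))
Function('k')(W, z) = Add(-1, W, z) (Function('k')(W, z) = Add(-3, Add(W, Add(2, z))) = Add(-3, Add(2, W, z)) = Add(-1, W, z))
Function('H')(S) = Mul(Add(-65, S), Add(S, Pow(S, 2))) (Function('H')(S) = Mul(Add(S, Pow(S, 2)), Add(-65, S)) = Mul(Add(-65, S), Add(S, Pow(S, 2))))
Add(Function('k')(40, -94), Function('H')(Mul(Add(-4, -5), -2))) = Add(Add(-1, 40, -94), Mul(Mul(Add(-4, -5), -2), Add(-65, Pow(Mul(Add(-4, -5), -2), 2), Mul(-64, Mul(Add(-4, -5), -2))))) = Add(-55, Mul(Mul(-9, -2), Add(-65, Pow(Mul(-9, -2), 2), Mul(-64, Mul(-9, -2))))) = Add(-55, Mul(18, Add(-65, Pow(18, 2), Mul(-64, 18)))) = Add(-55, Mul(18, Add(-65, 324, -1152))) = Add(-55, Mul(18, -893)) = Add(-55, -16074) = -16129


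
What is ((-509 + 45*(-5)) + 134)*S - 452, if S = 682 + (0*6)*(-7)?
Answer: -409652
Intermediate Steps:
S = 682 (S = 682 + 0*(-7) = 682 + 0 = 682)
((-509 + 45*(-5)) + 134)*S - 452 = ((-509 + 45*(-5)) + 134)*682 - 452 = ((-509 - 225) + 134)*682 - 452 = (-734 + 134)*682 - 452 = -600*682 - 452 = -409200 - 452 = -409652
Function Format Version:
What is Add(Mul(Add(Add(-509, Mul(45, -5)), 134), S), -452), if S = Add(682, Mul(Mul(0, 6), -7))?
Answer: -409652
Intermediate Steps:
S = 682 (S = Add(682, Mul(0, -7)) = Add(682, 0) = 682)
Add(Mul(Add(Add(-509, Mul(45, -5)), 134), S), -452) = Add(Mul(Add(Add(-509, Mul(45, -5)), 134), 682), -452) = Add(Mul(Add(Add(-509, -225), 134), 682), -452) = Add(Mul(Add(-734, 134), 682), -452) = Add(Mul(-600, 682), -452) = Add(-409200, -452) = -409652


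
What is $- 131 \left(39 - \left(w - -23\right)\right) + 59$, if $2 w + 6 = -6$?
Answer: $-2823$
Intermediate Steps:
$w = -6$ ($w = -3 + \frac{1}{2} \left(-6\right) = -3 - 3 = -6$)
$- 131 \left(39 - \left(w - -23\right)\right) + 59 = - 131 \left(39 - \left(-6 - -23\right)\right) + 59 = - 131 \left(39 - \left(-6 + 23\right)\right) + 59 = - 131 \left(39 - 17\right) + 59 = \left(-131\right) 22 + 59 = -2882 + 59 = -2823$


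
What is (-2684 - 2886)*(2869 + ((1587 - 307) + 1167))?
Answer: -29610120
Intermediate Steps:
(-2684 - 2886)*(2869 + ((1587 - 307) + 1167)) = -5570*(2869 + (1280 + 1167)) = -5570*(2869 + 2447) = -5570*5316 = -29610120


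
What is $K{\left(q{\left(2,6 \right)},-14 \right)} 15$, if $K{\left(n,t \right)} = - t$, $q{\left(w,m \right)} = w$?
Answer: $210$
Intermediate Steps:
$K{\left(q{\left(2,6 \right)},-14 \right)} 15 = \left(-1\right) \left(-14\right) 15 = 14 \cdot 15 = 210$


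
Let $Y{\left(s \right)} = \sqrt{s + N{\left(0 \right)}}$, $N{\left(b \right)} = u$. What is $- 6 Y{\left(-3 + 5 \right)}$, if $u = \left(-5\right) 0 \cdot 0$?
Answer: $- 6 \sqrt{2} \approx -8.4853$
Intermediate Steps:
$u = 0$ ($u = 0 \cdot 0 = 0$)
$N{\left(b \right)} = 0$
$Y{\left(s \right)} = \sqrt{s}$ ($Y{\left(s \right)} = \sqrt{s + 0} = \sqrt{s}$)
$- 6 Y{\left(-3 + 5 \right)} = - 6 \sqrt{-3 + 5} = - 6 \sqrt{2}$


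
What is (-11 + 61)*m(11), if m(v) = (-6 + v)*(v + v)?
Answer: 5500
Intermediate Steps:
m(v) = 2*v*(-6 + v) (m(v) = (-6 + v)*(2*v) = 2*v*(-6 + v))
(-11 + 61)*m(11) = (-11 + 61)*(2*11*(-6 + 11)) = 50*(2*11*5) = 50*110 = 5500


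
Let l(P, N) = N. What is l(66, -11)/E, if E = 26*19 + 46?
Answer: -11/540 ≈ -0.020370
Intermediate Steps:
E = 540 (E = 494 + 46 = 540)
l(66, -11)/E = -11/540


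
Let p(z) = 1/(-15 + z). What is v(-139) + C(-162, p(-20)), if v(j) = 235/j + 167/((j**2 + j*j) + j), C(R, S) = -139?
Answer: -5416845/38503 ≈ -140.69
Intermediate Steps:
v(j) = 167/(j + 2*j**2) + 235/j (v(j) = 235/j + 167/((j**2 + j**2) + j) = 235/j + 167/(2*j**2 + j) = 235/j + 167/(j + 2*j**2) = 167/(j + 2*j**2) + 235/j)
v(-139) + C(-162, p(-20)) = 2*(201 + 235*(-139))/(-139*(1 + 2*(-139))) - 139 = 2*(-1/139)*(201 - 32665)/(1 - 278) - 139 = 2*(-1/139)*(-32464)/(-277) - 139 = 2*(-1/139)*(-1/277)*(-32464) - 139 = -64928/38503 - 139 = -5416845/38503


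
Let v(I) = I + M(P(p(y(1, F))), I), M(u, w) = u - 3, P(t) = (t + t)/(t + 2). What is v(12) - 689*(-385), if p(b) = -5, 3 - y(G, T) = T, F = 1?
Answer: 795832/3 ≈ 2.6528e+5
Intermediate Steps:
y(G, T) = 3 - T
P(t) = 2*t/(2 + t) (P(t) = (2*t)/(2 + t) = 2*t/(2 + t))
M(u, w) = -3 + u
v(I) = ⅓ + I (v(I) = I + (-3 + 2*(-5)/(2 - 5)) = I + (-3 + 2*(-5)/(-3)) = I + (-3 + 2*(-5)*(-⅓)) = I + (-3 + 10/3) = I + ⅓ = ⅓ + I)
v(12) - 689*(-385) = (⅓ + 12) - 689*(-385) = 37/3 + 265265 = 795832/3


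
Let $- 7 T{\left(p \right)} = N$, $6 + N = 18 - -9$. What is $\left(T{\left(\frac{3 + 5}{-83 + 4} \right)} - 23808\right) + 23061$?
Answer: $-750$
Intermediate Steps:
$N = 21$ ($N = -6 + \left(18 - -9\right) = -6 + \left(18 + 9\right) = -6 + 27 = 21$)
$T{\left(p \right)} = -3$ ($T{\left(p \right)} = \left(- \frac{1}{7}\right) 21 = -3$)
$\left(T{\left(\frac{3 + 5}{-83 + 4} \right)} - 23808\right) + 23061 = \left(-3 - 23808\right) + 23061 = -23811 + 23061 = -750$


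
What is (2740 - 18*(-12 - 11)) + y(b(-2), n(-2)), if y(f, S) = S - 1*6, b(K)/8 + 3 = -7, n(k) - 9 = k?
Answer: 3155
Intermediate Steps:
n(k) = 9 + k
b(K) = -80 (b(K) = -24 + 8*(-7) = -24 - 56 = -80)
y(f, S) = -6 + S (y(f, S) = S - 6 = -6 + S)
(2740 - 18*(-12 - 11)) + y(b(-2), n(-2)) = (2740 - 18*(-12 - 11)) + (-6 + (9 - 2)) = (2740 - 18*(-23)) + (-6 + 7) = (2740 + 414) + 1 = 3154 + 1 = 3155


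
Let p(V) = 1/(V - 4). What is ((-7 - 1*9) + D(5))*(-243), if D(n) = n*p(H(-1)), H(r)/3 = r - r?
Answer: 16767/4 ≈ 4191.8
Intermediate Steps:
H(r) = 0 (H(r) = 3*(r - r) = 3*0 = 0)
p(V) = 1/(-4 + V)
D(n) = -n/4 (D(n) = n/(-4 + 0) = n/(-4) = n*(-1/4) = -n/4)
((-7 - 1*9) + D(5))*(-243) = ((-7 - 1*9) - 1/4*5)*(-243) = ((-7 - 9) - 5/4)*(-243) = (-16 - 5/4)*(-243) = -69/4*(-243) = 16767/4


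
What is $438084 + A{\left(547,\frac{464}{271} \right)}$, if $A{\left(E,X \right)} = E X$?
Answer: $\frac{118974572}{271} \approx 4.3902 \cdot 10^{5}$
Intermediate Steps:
$438084 + A{\left(547,\frac{464}{271} \right)} = 438084 + 547 \cdot \frac{464}{271} = 438084 + \frac{253808}{271} = \frac{118974572}{271}$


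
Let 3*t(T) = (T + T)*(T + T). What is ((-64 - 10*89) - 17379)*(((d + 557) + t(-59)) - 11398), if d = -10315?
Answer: 302763384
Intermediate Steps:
t(T) = 4*T**2/3 (t(T) = ((T + T)*(T + T))/3 = ((2*T)*(2*T))/3 = (4*T**2)/3 = 4*T**2/3)
((-64 - 10*89) - 17379)*(((d + 557) + t(-59)) - 11398) = ((-64 - 10*89) - 17379)*(((-10315 + 557) + (4/3)*(-59)**2) - 11398) = ((-64 - 890) - 17379)*((-9758 + (4/3)*3481) - 11398) = (-954 - 17379)*((-9758 + 13924/3) - 11398) = -18333*(-15350/3 - 11398) = -18333*(-49544/3) = 302763384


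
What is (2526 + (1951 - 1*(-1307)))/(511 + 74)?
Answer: 1928/195 ≈ 9.8872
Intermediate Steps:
(2526 + (1951 - 1*(-1307)))/(511 + 74) = (2526 + (1951 + 1307))/585 = (2526 + 3258)*(1/585) = 5784*(1/585) = 1928/195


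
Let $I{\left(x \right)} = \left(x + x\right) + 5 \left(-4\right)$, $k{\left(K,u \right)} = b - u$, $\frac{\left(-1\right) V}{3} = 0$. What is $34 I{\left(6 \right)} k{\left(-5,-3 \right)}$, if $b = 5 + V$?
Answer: $-2176$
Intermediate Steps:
$V = 0$ ($V = \left(-3\right) 0 = 0$)
$b = 5$ ($b = 5 + 0 = 5$)
$k{\left(K,u \right)} = 5 - u$
$I{\left(x \right)} = -20 + 2 x$ ($I{\left(x \right)} = 2 x - 20 = -20 + 2 x$)
$34 I{\left(6 \right)} k{\left(-5,-3 \right)} = 34 \left(-20 + 2 \cdot 6\right) \left(5 - -3\right) = 34 \left(-20 + 12\right) \left(5 + 3\right) = 34 \left(-8\right) 8 = \left(-272\right) 8 = -2176$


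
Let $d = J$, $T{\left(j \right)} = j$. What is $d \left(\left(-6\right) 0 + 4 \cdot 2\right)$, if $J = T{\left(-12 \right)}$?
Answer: $-96$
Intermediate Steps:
$J = -12$
$d = -12$
$d \left(\left(-6\right) 0 + 4 \cdot 2\right) = - 12 \left(\left(-6\right) 0 + 4 \cdot 2\right) = - 12 \left(0 + 8\right) = \left(-12\right) 8 = -96$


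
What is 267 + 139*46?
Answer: 6661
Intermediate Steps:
267 + 139*46 = 267 + 6394 = 6661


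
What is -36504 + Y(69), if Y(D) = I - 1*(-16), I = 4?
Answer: -36484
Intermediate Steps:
Y(D) = 20 (Y(D) = 4 - 1*(-16) = 4 + 16 = 20)
-36504 + Y(69) = -36504 + 20 = -36484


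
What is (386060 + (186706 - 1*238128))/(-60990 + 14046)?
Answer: -18591/2608 ≈ -7.1284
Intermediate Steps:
(386060 + (186706 - 1*238128))/(-60990 + 14046) = (386060 + (186706 - 238128))/(-46944) = (386060 - 51422)*(-1/46944) = 334638*(-1/46944) = -18591/2608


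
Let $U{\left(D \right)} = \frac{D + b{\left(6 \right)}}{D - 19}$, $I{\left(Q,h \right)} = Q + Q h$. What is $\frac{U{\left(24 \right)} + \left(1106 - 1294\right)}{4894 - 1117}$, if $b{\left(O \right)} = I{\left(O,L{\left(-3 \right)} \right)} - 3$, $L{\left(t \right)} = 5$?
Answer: $- \frac{883}{18885} \approx -0.046757$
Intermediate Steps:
$b{\left(O \right)} = -3 + 6 O$ ($b{\left(O \right)} = O \left(1 + 5\right) - 3 = O 6 - 3 = 6 O - 3 = -3 + 6 O$)
$U{\left(D \right)} = \frac{33 + D}{-19 + D}$ ($U{\left(D \right)} = \frac{D + \left(-3 + 6 \cdot 6\right)}{D - 19} = \frac{D + \left(-3 + 36\right)}{-19 + D} = \frac{D + 33}{-19 + D} = \frac{33 + D}{-19 + D}$)
$\frac{U{\left(24 \right)} + \left(1106 - 1294\right)}{4894 - 1117} = \frac{\frac{33 + 24}{-19 + 24} + \left(1106 - 1294\right)}{4894 - 1117} = \frac{\frac{1}{5} \cdot 57 - 188}{3777} = \left(\frac{1}{5} \cdot 57 - 188\right) \frac{1}{3777} = \left(\frac{57}{5} - 188\right) \frac{1}{3777} = \left(- \frac{883}{5}\right) \frac{1}{3777} = - \frac{883}{18885}$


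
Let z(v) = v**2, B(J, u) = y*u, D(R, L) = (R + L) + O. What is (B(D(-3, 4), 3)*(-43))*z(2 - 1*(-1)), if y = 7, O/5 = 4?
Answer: -8127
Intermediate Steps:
O = 20 (O = 5*4 = 20)
D(R, L) = 20 + L + R (D(R, L) = (R + L) + 20 = (L + R) + 20 = 20 + L + R)
B(J, u) = 7*u
(B(D(-3, 4), 3)*(-43))*z(2 - 1*(-1)) = ((7*3)*(-43))*(2 - 1*(-1))**2 = (21*(-43))*(2 + 1)**2 = -903*3**2 = -903*9 = -8127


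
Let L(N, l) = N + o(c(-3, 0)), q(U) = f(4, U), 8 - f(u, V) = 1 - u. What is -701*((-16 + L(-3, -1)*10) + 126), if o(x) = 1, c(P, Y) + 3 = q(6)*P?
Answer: -63090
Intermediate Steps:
f(u, V) = 7 + u (f(u, V) = 8 - (1 - u) = 8 + (-1 + u) = 7 + u)
q(U) = 11 (q(U) = 7 + 4 = 11)
c(P, Y) = -3 + 11*P
L(N, l) = 1 + N (L(N, l) = N + 1 = 1 + N)
-701*((-16 + L(-3, -1)*10) + 126) = -701*((-16 + (1 - 3)*10) + 126) = -701*((-16 - 2*10) + 126) = -701*((-16 - 20) + 126) = -701*(-36 + 126) = -701*90 = -63090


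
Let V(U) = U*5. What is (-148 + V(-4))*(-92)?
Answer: 15456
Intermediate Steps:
V(U) = 5*U
(-148 + V(-4))*(-92) = (-148 + 5*(-4))*(-92) = (-148 - 20)*(-92) = -168*(-92) = 15456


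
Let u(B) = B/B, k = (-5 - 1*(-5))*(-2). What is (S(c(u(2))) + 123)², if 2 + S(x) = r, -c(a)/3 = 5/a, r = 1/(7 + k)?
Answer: 719104/49 ≈ 14676.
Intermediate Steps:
k = 0 (k = (-5 + 5)*(-2) = 0*(-2) = 0)
u(B) = 1
r = ⅐ (r = 1/(7 + 0) = 1/7 = ⅐ ≈ 0.14286)
c(a) = -15/a
S(x) = -13/7 (S(x) = -2 + ⅐ = -13/7)
(S(c(u(2))) + 123)² = (-13/7 + 123)² = (848/7)² = 719104/49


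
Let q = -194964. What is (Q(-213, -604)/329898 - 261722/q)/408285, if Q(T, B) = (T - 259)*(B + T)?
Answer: 13460363491/2188347502897710 ≈ 6.1509e-6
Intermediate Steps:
Q(T, B) = (-259 + T)*(B + T)
(Q(-213, -604)/329898 - 261722/q)/408285 = (((-213)² - 259*(-604) - 259*(-213) - 604*(-213))/329898 - 261722/(-194964))/408285 = ((45369 + 156436 + 55167 + 128652)*(1/329898) - 261722*(-1/194964))*(1/408285) = (385624*(1/329898) + 130861/97482)*(1/408285) = (192812/164949 + 130861/97482)*(1/408285) = (13460363491/5359852806)*(1/408285) = 13460363491/2188347502897710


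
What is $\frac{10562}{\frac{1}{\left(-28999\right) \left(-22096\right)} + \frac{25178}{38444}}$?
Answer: $\frac{65044626407991328}{4033275814339} \approx 16127.0$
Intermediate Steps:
$\frac{10562}{\frac{1}{\left(-28999\right) \left(-22096\right)} + \frac{25178}{38444}} = \frac{10562}{\left(- \frac{1}{28999}\right) \left(- \frac{1}{22096}\right) + 25178 \cdot \frac{1}{38444}} = \frac{10562}{\frac{1}{640761904} + \frac{12589}{19222}} = \frac{10562}{\frac{4033275814339}{6158362659344}} = 10562 \cdot \frac{6158362659344}{4033275814339} = \frac{65044626407991328}{4033275814339}$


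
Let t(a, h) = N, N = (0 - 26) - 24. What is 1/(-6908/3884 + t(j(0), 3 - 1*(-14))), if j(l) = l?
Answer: -971/50277 ≈ -0.019313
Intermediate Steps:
N = -50 (N = -26 - 24 = -50)
t(a, h) = -50
1/(-6908/3884 + t(j(0), 3 - 1*(-14))) = 1/(-6908/3884 - 50) = 1/(-6908*1/3884 - 50) = 1/(-1727/971 - 50) = 1/(-50277/971) = -971/50277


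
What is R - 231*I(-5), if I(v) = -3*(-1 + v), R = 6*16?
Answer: -4062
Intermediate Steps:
R = 96
I(v) = 3 - 3*v
R - 231*I(-5) = 96 - 231*(3 - 3*(-5)) = 96 - 231*(3 + 15) = 96 - 231*18 = 96 - 21*198 = 96 - 4158 = -4062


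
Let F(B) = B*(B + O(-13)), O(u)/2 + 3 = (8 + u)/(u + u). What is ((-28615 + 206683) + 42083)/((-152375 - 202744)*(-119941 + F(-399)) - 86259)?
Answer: -2861963/191590307700 ≈ -1.4938e-5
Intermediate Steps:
O(u) = -6 + (8 + u)/u (O(u) = -6 + 2*((8 + u)/(u + u)) = -6 + 2*((8 + u)/((2*u))) = -6 + 2*((8 + u)*(1/(2*u))) = -6 + 2*((8 + u)/(2*u)) = -6 + (8 + u)/u)
F(B) = B*(-73/13 + B) (F(B) = B*(B + (-5 + 8/(-13))) = B*(B + (-5 + 8*(-1/13))) = B*(B + (-5 - 8/13)) = B*(B - 73/13) = B*(-73/13 + B))
((-28615 + 206683) + 42083)/((-152375 - 202744)*(-119941 + F(-399)) - 86259) = ((-28615 + 206683) + 42083)/((-152375 - 202744)*(-119941 + (1/13)*(-399)*(-73 + 13*(-399))) - 86259) = (178068 + 42083)/(-355119*(-119941 + (1/13)*(-399)*(-73 - 5187)) - 86259) = 220151/(-355119*(-119941 + (1/13)*(-399)*(-5260)) - 86259) = 220151/(-355119*(-119941 + 2098740/13) - 86259) = 220151/(-355119*539507/13 - 86259) = 220151/(-191589186333/13 - 86259) = 220151/(-191590307700/13) = 220151*(-13/191590307700) = -2861963/191590307700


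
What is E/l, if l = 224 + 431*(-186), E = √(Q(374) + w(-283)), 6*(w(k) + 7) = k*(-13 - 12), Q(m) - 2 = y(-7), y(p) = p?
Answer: -√42018/479652 ≈ -0.00042736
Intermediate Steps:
Q(m) = -5 (Q(m) = 2 - 7 = -5)
w(k) = -7 - 25*k/6 (w(k) = -7 + (k*(-13 - 12))/6 = -7 + (k*(-25))/6 = -7 + (-25*k)/6 = -7 - 25*k/6)
E = √42018/6 (E = √(-5 + (-7 - 25/6*(-283))) = √(-5 + (-7 + 7075/6)) = √(-5 + 7033/6) = √(7003/6) = √42018/6 ≈ 34.164)
l = -79942 (l = 224 - 80166 = -79942)
E/l = (√42018/6)/(-79942) = (√42018/6)*(-1/79942) = -√42018/479652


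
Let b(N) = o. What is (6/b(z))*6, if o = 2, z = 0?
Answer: 18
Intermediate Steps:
b(N) = 2
(6/b(z))*6 = (6/2)*6 = (6*(1/2))*6 = 3*6 = 18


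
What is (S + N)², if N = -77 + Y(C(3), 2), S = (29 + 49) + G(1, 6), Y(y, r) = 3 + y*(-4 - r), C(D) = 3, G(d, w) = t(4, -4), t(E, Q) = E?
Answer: 100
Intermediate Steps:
G(d, w) = 4
S = 82 (S = (29 + 49) + 4 = 78 + 4 = 82)
N = -92 (N = -77 + (3 - 4*3 - 1*2*3) = -77 + (3 - 12 - 6) = -77 - 15 = -92)
(S + N)² = (82 - 92)² = (-10)² = 100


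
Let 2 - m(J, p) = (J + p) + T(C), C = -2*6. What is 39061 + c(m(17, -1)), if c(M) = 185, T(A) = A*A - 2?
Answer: 39246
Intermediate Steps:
C = -12
T(A) = -2 + A**2 (T(A) = A**2 - 2 = -2 + A**2)
m(J, p) = -140 - J - p (m(J, p) = 2 - ((J + p) + (-2 + (-12)**2)) = 2 - ((J + p) + (-2 + 144)) = 2 - ((J + p) + 142) = 2 - (142 + J + p) = 2 + (-142 - J - p) = -140 - J - p)
39061 + c(m(17, -1)) = 39061 + 185 = 39246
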